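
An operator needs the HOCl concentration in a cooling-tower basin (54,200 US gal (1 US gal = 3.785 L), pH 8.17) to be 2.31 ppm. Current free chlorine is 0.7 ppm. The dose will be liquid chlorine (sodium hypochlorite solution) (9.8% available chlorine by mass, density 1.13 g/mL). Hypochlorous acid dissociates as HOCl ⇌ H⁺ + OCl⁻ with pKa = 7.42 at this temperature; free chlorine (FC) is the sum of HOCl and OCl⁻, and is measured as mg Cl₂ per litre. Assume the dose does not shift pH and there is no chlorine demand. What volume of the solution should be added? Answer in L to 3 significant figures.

27.0 L

Volume: 54,200 US gal × 3.785 L/gal = 205,147 L.
[OCl⁻]/[HOCl] = 10^(pH − pKa) = 10^(8.17 − 7.42) = 5.623; fraction as HOCl = 1/(1 + 5.623) = 0.151.
Free chlorine required for 2.31 ppm HOCl: 2.31 / 0.151 = 15.3 ppm.
FC to add: 15.3 − 0.7 = 14.6 mg/L as Cl₂.
Cl₂ equivalent: 14.6 mg/L × 205,147 L = 2995 g.
Product at 9.8% available Cl: 2995 / 0.098 = 30,560 g.
Volume: 30,560 g ÷ 1.13 g/mL = 27,050 mL.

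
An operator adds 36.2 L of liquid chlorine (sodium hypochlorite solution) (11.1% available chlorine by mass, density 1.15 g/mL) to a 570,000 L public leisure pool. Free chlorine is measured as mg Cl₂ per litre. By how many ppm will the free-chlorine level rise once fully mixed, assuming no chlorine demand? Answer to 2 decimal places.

Mass of solution: 36.2 L × 1000 mL/L × 1.15 g/mL = 41,630 g.
Available chlorine delivered: 41,630 g × 0.111 = 4621 g as Cl₂.
Concentration rise: 4621 g / 570,000 L = 8.107 mg/L = 8.11 ppm.

8.11 ppm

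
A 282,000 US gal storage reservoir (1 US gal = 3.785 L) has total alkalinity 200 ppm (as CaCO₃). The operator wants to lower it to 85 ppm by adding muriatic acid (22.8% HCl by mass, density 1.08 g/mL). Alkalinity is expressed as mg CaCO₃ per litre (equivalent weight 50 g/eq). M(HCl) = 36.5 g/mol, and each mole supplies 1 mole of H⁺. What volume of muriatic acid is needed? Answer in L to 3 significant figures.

Volume: 282,000 US gal × 3.785 L/gal = 1,067,370 L.
Alkalinity to neutralize: (200 − 85) = 115 mg/L as CaCO₃ × 1,067,370 L = 122,700 g as CaCO₃.
Equivalents of H⁺ required: 122,700 ÷ 50 g/eq = 2455 eq = 2455 mol HCl.
Mass of HCl: 2455 × 36.5 = 89,610 g.
Mass of 22.8% solution: 89,610 / 0.228 = 393,000 g.
Volume: 393,000 g ÷ 1.08 g/mL = 363,900 mL.

364 L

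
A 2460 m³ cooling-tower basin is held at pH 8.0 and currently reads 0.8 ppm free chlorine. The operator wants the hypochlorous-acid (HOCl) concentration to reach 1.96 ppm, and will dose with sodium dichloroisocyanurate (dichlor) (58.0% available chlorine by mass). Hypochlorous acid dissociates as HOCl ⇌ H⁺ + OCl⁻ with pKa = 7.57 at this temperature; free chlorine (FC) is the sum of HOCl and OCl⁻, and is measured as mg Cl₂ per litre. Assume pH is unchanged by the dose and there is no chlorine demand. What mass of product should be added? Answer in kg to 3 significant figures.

27.3 kg

Volume: 2460 m³ = 2,460,000 L.
[OCl⁻]/[HOCl] = 10^(pH − pKa) = 10^(8.0 − 7.57) = 2.692; fraction as HOCl = 1/(1 + 2.692) = 0.2709.
Free chlorine required for 1.96 ppm HOCl: 1.96 / 0.2709 = 7.235 ppm.
FC to add: 7.235 − 0.8 = 6.435 mg/L as Cl₂.
Cl₂ equivalent: 6.435 mg/L × 2,460,000 L = 15,830 g.
Product at 58.0% available Cl: 15,830 / 0.58 = 27,300 g.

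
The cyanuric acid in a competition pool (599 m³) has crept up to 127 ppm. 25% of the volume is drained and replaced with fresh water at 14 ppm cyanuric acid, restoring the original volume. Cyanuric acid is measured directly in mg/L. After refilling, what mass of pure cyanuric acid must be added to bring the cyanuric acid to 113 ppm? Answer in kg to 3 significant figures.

8.54 kg

Volume: 599 m³ = 599,000 L.
After draining 25% and refilling: 127 × 0.75 + 14 × 0.25 = 98.75 ppm.
Deficit to target: 113 − 98.75 = 14.25 mg/L.
Mass: 14.25 mg/L × 599,000 L = 8536 g cyanuric acid.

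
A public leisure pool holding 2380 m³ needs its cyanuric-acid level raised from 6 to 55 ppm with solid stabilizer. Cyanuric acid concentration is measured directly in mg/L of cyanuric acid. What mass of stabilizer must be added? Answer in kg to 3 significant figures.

117 kg

Volume: 2380 m³ = 2,380,000 L.
CYA to add: (55 − 6) = 49 mg/L × 2,380,000 L = 116,600 g cyanuric acid.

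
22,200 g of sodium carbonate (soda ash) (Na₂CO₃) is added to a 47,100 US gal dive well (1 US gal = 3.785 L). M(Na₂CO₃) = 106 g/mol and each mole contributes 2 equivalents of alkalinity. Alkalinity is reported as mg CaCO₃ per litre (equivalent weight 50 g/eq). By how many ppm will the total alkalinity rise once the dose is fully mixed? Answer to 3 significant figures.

117 ppm

Volume: 47,100 US gal × 3.785 L/gal = 178,274 L.
Moles of Na₂CO₃: 22,200 g ÷ 106 g/mol = 209.4 mol → 418.9 eq of alkalinity.
As CaCO₃: 418.9 eq × 50 g/eq = 20,940 g.
Rise: 20,940 g / 178,274 L × 1000 = 117.5 mg/L.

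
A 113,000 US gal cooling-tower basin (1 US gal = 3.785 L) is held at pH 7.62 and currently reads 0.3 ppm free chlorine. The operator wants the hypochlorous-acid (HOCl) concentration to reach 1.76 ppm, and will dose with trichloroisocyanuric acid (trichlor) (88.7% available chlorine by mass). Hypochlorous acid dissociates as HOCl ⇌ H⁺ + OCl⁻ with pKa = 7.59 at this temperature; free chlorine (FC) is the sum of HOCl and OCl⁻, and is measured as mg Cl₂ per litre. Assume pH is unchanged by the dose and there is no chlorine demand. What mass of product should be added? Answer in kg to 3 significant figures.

Volume: 113,000 US gal × 3.785 L/gal = 427,705 L.
[OCl⁻]/[HOCl] = 10^(pH − pKa) = 10^(7.62 − 7.59) = 1.072; fraction as HOCl = 1/(1 + 1.072) = 0.4827.
Free chlorine required for 1.76 ppm HOCl: 1.76 / 0.4827 = 3.646 ppm.
FC to add: 3.646 − 0.3 = 3.346 mg/L as Cl₂.
Cl₂ equivalent: 3.346 mg/L × 427,705 L = 1431 g.
Product at 88.7% available Cl: 1431 / 0.887 = 1613 g.

1.61 kg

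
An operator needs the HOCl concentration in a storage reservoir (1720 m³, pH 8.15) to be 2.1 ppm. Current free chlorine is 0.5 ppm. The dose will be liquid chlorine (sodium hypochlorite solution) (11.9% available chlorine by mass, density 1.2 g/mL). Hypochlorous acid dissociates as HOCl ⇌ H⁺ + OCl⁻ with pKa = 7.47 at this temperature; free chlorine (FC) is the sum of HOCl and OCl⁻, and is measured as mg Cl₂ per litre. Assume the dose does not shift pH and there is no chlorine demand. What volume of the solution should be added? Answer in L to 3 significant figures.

Volume: 1720 m³ = 1,720,000 L.
[OCl⁻]/[HOCl] = 10^(pH − pKa) = 10^(8.15 − 7.47) = 4.786; fraction as HOCl = 1/(1 + 4.786) = 0.1728.
Free chlorine required for 2.1 ppm HOCl: 2.1 / 0.1728 = 12.15 ppm.
FC to add: 12.15 − 0.5 = 11.65 mg/L as Cl₂.
Cl₂ equivalent: 11.65 mg/L × 1,720,000 L = 20,040 g.
Product at 11.9% available Cl: 20,040 / 0.119 = 168,400 g.
Volume: 168,400 g ÷ 1.2 g/mL = 140,300 mL.

140 L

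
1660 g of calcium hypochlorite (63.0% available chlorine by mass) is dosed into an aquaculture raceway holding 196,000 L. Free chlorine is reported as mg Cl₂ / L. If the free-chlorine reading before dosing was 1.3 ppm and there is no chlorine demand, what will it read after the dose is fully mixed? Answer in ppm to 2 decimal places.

6.64 ppm

Available chlorine delivered: 1660 g × 0.63 = 1046 g as Cl₂.
Concentration rise: 1046 g / 196,000 L = 5.336 mg/L = 5.34 ppm.
Final FC: 1.3 + 5.34 = 6.64 ppm.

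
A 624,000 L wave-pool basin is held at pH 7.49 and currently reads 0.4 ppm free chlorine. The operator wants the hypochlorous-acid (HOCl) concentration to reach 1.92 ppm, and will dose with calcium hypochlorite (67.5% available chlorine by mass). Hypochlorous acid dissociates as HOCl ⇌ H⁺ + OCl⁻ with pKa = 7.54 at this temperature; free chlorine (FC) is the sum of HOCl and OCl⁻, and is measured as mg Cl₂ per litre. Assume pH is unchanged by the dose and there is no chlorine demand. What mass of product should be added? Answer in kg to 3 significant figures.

2.99 kg

[OCl⁻]/[HOCl] = 10^(pH − pKa) = 10^(7.49 − 7.54) = 0.8913; fraction as HOCl = 1/(1 + 0.8913) = 0.5288.
Free chlorine required for 1.92 ppm HOCl: 1.92 / 0.5288 = 3.631 ppm.
FC to add: 3.631 − 0.4 = 3.231 mg/L as Cl₂.
Cl₂ equivalent: 3.231 mg/L × 624,000 L = 2016 g.
Product at 67.5% available Cl: 2016 / 0.675 = 2987 g.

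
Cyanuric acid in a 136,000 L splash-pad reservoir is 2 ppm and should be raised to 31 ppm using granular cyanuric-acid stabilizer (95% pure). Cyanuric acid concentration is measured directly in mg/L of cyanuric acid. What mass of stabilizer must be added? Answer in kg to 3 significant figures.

CYA to add: (31 − 2) = 29 mg/L × 136,000 L = 3944 g cyanuric acid.
At 95% purity: 3944 / 0.95 = 4152 g product.

4.15 kg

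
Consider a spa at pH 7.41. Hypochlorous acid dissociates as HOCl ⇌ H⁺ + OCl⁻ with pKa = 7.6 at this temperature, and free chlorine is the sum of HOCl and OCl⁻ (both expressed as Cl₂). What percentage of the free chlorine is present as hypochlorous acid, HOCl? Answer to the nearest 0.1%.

60.8%

[OCl⁻]/[HOCl] = 10^(pH − pKa) = 10^(7.41 − 7.6) = 10^-0.19 = 0.6457.
Fraction as HOCl = 1 / (1 + 0.6457) = 0.6077.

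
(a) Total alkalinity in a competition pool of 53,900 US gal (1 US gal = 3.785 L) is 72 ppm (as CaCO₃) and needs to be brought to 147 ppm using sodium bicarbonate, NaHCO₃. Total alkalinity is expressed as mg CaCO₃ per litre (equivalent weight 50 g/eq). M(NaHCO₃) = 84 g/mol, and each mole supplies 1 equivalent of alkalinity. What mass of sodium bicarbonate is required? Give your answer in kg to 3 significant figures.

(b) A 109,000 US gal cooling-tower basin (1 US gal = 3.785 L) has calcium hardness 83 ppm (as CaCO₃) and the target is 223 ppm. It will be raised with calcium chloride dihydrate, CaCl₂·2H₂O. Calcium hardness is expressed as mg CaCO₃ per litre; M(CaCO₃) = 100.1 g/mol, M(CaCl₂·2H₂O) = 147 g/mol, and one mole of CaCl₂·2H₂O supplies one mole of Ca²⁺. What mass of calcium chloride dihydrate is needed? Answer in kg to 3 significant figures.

(a) 25.7 kg; (b) 84.8 kg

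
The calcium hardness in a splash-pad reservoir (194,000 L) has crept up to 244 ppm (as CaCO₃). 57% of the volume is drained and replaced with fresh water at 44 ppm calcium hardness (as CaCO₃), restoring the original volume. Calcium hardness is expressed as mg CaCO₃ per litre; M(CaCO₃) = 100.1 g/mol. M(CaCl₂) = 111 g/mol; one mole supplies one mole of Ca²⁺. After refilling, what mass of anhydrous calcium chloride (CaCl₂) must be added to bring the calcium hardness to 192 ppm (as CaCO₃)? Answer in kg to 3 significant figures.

After draining 57% and refilling: 244 × 0.43 + 44 × 0.57 = 130 ppm.
Deficit to target: 192 − 130 = 62 mg/L.
As CaCO₃: 62 mg/L × 194,000 L = 12,030 g; ÷ 100.1 = 120.2 mol Ca²⁺.
Mass: 120.2 × 111 = 13,340 g.

13.3 kg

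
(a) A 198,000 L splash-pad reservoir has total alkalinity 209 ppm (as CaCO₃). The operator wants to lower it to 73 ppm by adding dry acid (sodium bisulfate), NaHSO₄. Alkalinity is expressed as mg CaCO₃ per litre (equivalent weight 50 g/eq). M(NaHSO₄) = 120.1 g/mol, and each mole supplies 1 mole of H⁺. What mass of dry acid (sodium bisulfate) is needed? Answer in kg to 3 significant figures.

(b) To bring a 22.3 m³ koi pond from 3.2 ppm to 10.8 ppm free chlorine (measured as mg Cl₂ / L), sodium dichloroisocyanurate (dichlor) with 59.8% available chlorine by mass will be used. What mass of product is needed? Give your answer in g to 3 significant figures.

(a) 64.7 kg; (b) 283 g

(a) Alkalinity to neutralize: (209 − 73) = 136 mg/L as CaCO₃ × 198,000 L = 26,930 g as CaCO₃.
(a) Equivalents of H⁺ required: 26,930 ÷ 50 g/eq = 538.6 eq = 538.6 mol NaHSO₄.
(a) Mass of NaHSO₄: 538.6 × 120.1 = 64,680 g.

(b) Volume: 22.3 m³ = 22,300 L.
(b) Chlorine deficit: 10.8 − 3.2 = 7.6 ppm = 7.6 mg/L as Cl₂.
(b) Cl₂ equivalent needed: 7.6 mg/L × 22,300 L = 169,500 mg = 169.5 g.
(b) Product at 59.8% available chlorine: 169.5 / 0.598 = 283.4 g.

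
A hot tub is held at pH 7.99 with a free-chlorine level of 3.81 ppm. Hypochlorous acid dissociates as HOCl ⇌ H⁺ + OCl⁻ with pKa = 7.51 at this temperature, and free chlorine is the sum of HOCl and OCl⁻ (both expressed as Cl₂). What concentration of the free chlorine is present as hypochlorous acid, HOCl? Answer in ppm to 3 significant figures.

0.948 ppm

[OCl⁻]/[HOCl] = 10^(pH − pKa) = 10^(7.99 − 7.51) = 10^0.48 = 3.02.
Fraction as HOCl = 1 / (1 + 3.02) = 0.2488.
HOCl = 0.2488 × 3.81 ppm = 0.9478 ppm.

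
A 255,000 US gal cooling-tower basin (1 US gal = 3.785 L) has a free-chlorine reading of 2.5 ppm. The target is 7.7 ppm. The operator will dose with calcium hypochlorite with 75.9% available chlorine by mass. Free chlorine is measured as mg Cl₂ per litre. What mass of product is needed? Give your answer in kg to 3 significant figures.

Volume: 255,000 US gal × 3.785 L/gal = 965,175 L.
Chlorine deficit: 7.7 − 2.5 = 5.2 ppm = 5.2 mg/L as Cl₂.
Cl₂ equivalent needed: 5.2 mg/L × 965,175 L = 5,019,000 mg = 5019 g.
Product at 75.9% available chlorine: 5019 / 0.759 = 6613 g.

6.61 kg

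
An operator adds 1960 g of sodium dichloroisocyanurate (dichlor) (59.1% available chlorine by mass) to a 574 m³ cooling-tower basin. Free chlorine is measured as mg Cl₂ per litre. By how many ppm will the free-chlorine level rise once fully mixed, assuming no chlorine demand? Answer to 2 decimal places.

Volume: 574 m³ = 574,000 L.
Available chlorine delivered: 1960 g × 0.591 = 1158 g as Cl₂.
Concentration rise: 1158 g / 574,000 L = 2.018 mg/L = 2.02 ppm.

2.02 ppm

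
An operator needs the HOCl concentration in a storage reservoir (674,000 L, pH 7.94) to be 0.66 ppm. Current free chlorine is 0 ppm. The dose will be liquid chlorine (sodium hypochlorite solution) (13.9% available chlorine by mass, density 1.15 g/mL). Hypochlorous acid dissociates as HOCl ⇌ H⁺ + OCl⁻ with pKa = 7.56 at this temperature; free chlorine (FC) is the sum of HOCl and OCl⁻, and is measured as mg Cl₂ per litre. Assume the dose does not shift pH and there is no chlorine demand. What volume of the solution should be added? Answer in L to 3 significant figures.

9.46 L

[OCl⁻]/[HOCl] = 10^(pH − pKa) = 10^(7.94 − 7.56) = 2.399; fraction as HOCl = 1/(1 + 2.399) = 0.2942.
Free chlorine required for 0.66 ppm HOCl: 0.66 / 0.2942 = 2.243 ppm.
FC to add: 2.243 − 0 = 2.243 mg/L as Cl₂.
Cl₂ equivalent: 2.243 mg/L × 674,000 L = 1512 g.
Product at 13.9% available Cl: 1512 / 0.139 = 10,880 g.
Volume: 10,880 g ÷ 1.15 g/mL = 9458 mL.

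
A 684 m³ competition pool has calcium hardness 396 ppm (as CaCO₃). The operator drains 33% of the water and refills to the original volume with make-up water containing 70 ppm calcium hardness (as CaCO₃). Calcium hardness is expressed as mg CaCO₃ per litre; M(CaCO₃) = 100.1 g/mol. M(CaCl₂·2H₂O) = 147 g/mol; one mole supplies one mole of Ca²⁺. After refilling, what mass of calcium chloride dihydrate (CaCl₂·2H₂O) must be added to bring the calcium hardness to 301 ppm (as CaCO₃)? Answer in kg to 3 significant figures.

Volume: 684 m³ = 684,000 L.
After draining 33% and refilling: 396 × 0.67 + 70 × 0.33 = 288.42 ppm.
Deficit to target: 301 − 288.42 = 12.58 mg/L.
As CaCO₃: 12.58 mg/L × 684,000 L = 8605 g; ÷ 100.1 = 85.96 mol Ca²⁺.
Mass: 85.96 × 147 = 12,640 g.

12.6 kg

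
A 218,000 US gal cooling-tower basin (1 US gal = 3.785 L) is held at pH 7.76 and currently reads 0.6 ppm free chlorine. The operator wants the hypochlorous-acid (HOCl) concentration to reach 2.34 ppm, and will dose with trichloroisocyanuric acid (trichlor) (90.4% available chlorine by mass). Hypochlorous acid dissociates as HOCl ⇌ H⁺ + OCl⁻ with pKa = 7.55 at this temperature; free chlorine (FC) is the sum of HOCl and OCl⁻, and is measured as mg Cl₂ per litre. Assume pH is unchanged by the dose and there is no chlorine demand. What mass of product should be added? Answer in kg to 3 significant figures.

5.05 kg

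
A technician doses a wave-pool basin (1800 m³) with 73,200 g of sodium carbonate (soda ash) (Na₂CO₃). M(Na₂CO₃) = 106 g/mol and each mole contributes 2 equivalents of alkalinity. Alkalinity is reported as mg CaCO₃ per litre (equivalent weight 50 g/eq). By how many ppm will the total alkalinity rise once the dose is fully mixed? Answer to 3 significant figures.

Volume: 1800 m³ = 1,800,000 L.
Moles of Na₂CO₃: 73,200 g ÷ 106 g/mol = 690.6 mol → 1381 eq of alkalinity.
As CaCO₃: 1381 eq × 50 g/eq = 69,060 g.
Rise: 69,060 g / 1,800,000 L × 1000 = 38.36 mg/L.

38.4 ppm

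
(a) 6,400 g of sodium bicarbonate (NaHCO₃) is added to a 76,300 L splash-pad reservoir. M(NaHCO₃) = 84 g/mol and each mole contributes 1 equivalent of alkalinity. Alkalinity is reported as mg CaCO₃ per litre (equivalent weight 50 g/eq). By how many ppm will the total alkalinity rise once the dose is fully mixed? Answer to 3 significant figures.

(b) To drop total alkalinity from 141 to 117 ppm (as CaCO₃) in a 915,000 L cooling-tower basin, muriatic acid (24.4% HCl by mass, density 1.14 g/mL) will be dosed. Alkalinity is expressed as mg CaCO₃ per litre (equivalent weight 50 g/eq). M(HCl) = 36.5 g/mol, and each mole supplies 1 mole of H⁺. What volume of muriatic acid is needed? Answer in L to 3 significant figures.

(a) 49.9 ppm; (b) 57.6 L

(a) Moles of NaHCO₃: 6,400 g ÷ 84 g/mol = 76.19 mol → 76.19 eq of alkalinity.
(a) As CaCO₃: 76.19 eq × 50 g/eq = 3810 g.
(a) Rise: 3810 g / 76,300 L × 1000 = 49.93 mg/L.

(b) Alkalinity to neutralize: (141 − 117) = 24 mg/L as CaCO₃ × 915,000 L = 21,960 g as CaCO₃.
(b) Equivalents of H⁺ required: 21,960 ÷ 50 g/eq = 439.2 eq = 439.2 mol HCl.
(b) Mass of HCl: 439.2 × 36.5 = 16,030 g.
(b) Mass of 24.4% solution: 16,030 / 0.244 = 65,700 g.
(b) Volume: 65,700 g ÷ 1.14 g/mL = 57,630 mL.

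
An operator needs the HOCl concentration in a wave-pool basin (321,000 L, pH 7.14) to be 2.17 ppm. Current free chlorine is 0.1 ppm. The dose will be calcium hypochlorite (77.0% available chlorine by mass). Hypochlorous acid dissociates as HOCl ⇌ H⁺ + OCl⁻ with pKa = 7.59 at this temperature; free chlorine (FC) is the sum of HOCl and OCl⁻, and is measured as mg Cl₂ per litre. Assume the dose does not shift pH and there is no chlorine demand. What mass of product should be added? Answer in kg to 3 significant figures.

1.18 kg

[OCl⁻]/[HOCl] = 10^(pH − pKa) = 10^(7.14 − 7.59) = 0.3548; fraction as HOCl = 1/(1 + 0.3548) = 0.7381.
Free chlorine required for 2.17 ppm HOCl: 2.17 / 0.7381 = 2.94 ppm.
FC to add: 2.94 − 0.1 = 2.84 mg/L as Cl₂.
Cl₂ equivalent: 2.84 mg/L × 321,000 L = 911.6 g.
Product at 77.0% available Cl: 911.6 / 0.77 = 1184 g.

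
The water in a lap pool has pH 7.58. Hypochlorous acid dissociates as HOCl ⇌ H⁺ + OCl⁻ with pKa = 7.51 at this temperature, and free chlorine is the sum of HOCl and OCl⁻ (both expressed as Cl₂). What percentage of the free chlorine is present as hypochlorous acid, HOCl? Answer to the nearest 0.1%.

[OCl⁻]/[HOCl] = 10^(pH − pKa) = 10^(7.58 − 7.51) = 10^0.07 = 1.175.
Fraction as HOCl = 1 / (1 + 1.175) = 0.4598.

46.0%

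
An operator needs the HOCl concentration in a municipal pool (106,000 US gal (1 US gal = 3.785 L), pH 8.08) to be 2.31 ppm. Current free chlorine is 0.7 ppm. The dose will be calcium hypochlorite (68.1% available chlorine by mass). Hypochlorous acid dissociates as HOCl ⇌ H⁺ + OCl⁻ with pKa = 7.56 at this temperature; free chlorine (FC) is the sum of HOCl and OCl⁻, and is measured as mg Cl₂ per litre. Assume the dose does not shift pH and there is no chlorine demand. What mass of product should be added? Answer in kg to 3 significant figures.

Volume: 106,000 US gal × 3.785 L/gal = 401,210 L.
[OCl⁻]/[HOCl] = 10^(pH − pKa) = 10^(8.08 − 7.56) = 3.311; fraction as HOCl = 1/(1 + 3.311) = 0.2319.
Free chlorine required for 2.31 ppm HOCl: 2.31 / 0.2319 = 9.959 ppm.
FC to add: 9.959 − 0.7 = 9.259 mg/L as Cl₂.
Cl₂ equivalent: 9.259 mg/L × 401,210 L = 3715 g.
Product at 68.1% available Cl: 3715 / 0.681 = 5455 g.

5.46 kg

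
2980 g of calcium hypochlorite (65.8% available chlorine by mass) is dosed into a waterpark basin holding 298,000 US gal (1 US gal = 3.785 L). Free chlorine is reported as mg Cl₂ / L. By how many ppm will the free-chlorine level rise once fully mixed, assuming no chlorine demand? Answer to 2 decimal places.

Volume: 298,000 US gal × 3.785 L/gal = 1,127,930 L.
Available chlorine delivered: 2980 g × 0.658 = 1961 g as Cl₂.
Concentration rise: 1961 g / 1,127,930 L = 1.738 mg/L = 1.74 ppm.

1.74 ppm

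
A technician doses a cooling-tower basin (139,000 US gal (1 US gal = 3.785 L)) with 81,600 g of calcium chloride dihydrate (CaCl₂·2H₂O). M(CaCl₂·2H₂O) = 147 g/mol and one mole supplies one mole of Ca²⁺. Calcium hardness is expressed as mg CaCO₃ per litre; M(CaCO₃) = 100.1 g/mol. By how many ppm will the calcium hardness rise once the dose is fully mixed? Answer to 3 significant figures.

Volume: 139,000 US gal × 3.785 L/gal = 526,115 L.
Moles of Ca²⁺: 81,600 g ÷ 147 g/mol = 555.1 mol.
As CaCO₃: 555.1 mol × 100.1 g/mol = 55,570 g.
Rise: 55,570 g / 526,115 L × 1000 = 105.6 mg/L.

106 ppm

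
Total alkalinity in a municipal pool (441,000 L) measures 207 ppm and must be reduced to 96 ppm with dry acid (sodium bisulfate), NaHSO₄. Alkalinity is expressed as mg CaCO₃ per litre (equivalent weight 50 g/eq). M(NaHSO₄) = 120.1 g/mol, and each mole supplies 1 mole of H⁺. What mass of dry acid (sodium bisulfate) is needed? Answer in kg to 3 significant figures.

Alkalinity to neutralize: (207 − 96) = 111 mg/L as CaCO₃ × 441,000 L = 48,950 g as CaCO₃.
Equivalents of H⁺ required: 48,950 ÷ 50 g/eq = 979 eq = 979 mol NaHSO₄.
Mass of NaHSO₄: 979 × 120.1 = 117,600 g.

118 kg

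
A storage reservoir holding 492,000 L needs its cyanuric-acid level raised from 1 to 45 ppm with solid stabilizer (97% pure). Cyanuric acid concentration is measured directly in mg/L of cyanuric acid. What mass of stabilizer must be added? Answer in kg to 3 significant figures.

CYA to add: (45 − 1) = 44 mg/L × 492,000 L = 21,650 g cyanuric acid.
At 97% purity: 21,650 / 0.97 = 22,320 g product.

22.3 kg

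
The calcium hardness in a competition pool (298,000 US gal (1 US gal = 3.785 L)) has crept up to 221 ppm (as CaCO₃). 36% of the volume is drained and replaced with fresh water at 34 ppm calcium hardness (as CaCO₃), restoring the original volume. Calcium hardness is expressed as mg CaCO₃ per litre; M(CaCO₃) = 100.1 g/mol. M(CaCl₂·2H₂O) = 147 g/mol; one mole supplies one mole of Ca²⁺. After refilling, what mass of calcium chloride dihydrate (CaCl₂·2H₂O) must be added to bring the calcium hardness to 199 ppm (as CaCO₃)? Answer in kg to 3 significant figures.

75.1 kg

Volume: 298,000 US gal × 3.785 L/gal = 1,127,930 L.
After draining 36% and refilling: 221 × 0.64 + 34 × 0.36 = 153.68 ppm.
Deficit to target: 199 − 153.68 = 45.32 mg/L.
As CaCO₃: 45.32 mg/L × 1,127,930 L = 51,120 g; ÷ 100.1 = 510.7 mol Ca²⁺.
Mass: 510.7 × 147 = 75,070 g.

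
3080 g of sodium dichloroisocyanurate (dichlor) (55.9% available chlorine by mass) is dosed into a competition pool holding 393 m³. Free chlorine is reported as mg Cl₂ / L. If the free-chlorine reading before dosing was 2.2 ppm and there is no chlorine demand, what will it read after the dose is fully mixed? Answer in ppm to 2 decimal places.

Volume: 393 m³ = 393,000 L.
Available chlorine delivered: 3080 g × 0.559 = 1722 g as Cl₂.
Concentration rise: 1722 g / 393,000 L = 4.381 mg/L = 4.38 ppm.
Final FC: 2.2 + 4.38 = 6.58 ppm.

6.58 ppm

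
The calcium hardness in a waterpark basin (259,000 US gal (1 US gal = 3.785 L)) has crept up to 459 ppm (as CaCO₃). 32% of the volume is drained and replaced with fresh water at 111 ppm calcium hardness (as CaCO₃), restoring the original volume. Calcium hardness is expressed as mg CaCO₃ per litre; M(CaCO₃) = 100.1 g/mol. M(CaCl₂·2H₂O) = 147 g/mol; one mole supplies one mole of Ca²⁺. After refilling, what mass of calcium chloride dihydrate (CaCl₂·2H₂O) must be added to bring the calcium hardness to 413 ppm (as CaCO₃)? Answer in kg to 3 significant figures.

94.1 kg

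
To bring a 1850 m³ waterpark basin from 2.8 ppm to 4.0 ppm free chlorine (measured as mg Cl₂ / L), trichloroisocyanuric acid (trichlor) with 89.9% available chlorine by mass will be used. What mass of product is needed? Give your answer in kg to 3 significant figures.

Volume: 1850 m³ = 1,850,000 L.
Chlorine deficit: 4.0 − 2.8 = 1.2 ppm = 1.2 mg/L as Cl₂.
Cl₂ equivalent needed: 1.2 mg/L × 1,850,000 L = 2,220,000 mg = 2220 g.
Product at 89.9% available chlorine: 2220 / 0.899 = 2469 g.

2.47 kg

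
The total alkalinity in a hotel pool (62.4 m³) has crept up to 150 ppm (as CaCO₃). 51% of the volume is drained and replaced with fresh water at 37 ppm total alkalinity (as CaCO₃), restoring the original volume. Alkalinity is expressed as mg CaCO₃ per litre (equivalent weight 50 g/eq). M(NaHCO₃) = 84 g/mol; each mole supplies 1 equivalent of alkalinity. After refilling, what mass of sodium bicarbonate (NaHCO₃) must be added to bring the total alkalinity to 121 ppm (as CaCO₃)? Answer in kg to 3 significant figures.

3.00 kg

Volume: 62.4 m³ = 62,400 L.
After draining 51% and refilling: 150 × 0.49 + 37 × 0.51 = 92.37 ppm.
Deficit to target: 121 − 92.37 = 28.63 mg/L.
As CaCO₃: 28.63 mg/L × 62,400 L = 1787 g; ÷ 50 g/eq ÷ 1 = 35.73 mol NaHCO₃.
Mass: 35.73 × 84 = 3001 g.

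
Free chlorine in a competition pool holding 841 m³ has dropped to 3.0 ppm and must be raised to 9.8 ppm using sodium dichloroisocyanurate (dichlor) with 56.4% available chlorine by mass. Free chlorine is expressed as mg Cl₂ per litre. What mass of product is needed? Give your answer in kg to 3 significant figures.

10.1 kg

Volume: 841 m³ = 841,000 L.
Chlorine deficit: 9.8 − 3.0 = 6.8 ppm = 6.8 mg/L as Cl₂.
Cl₂ equivalent needed: 6.8 mg/L × 841,000 L = 5,719,000 mg = 5719 g.
Product at 56.4% available chlorine: 5719 / 0.564 = 10,140 g.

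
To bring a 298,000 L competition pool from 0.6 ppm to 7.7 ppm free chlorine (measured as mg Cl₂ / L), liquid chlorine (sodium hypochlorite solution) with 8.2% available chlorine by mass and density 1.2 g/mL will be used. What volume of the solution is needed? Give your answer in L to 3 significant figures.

21.5 L

Chlorine deficit: 7.7 − 0.6 = 7.1 ppm = 7.1 mg/L as Cl₂.
Cl₂ equivalent needed: 7.1 mg/L × 298,000 L = 2,116,000 mg = 2116 g.
Product at 8.2% available chlorine: 2116 / 0.082 = 25,800 g.
Volume at density 1.2 g/mL: 25,800 g ÷ 1.2 g/mL = 21,500 mL.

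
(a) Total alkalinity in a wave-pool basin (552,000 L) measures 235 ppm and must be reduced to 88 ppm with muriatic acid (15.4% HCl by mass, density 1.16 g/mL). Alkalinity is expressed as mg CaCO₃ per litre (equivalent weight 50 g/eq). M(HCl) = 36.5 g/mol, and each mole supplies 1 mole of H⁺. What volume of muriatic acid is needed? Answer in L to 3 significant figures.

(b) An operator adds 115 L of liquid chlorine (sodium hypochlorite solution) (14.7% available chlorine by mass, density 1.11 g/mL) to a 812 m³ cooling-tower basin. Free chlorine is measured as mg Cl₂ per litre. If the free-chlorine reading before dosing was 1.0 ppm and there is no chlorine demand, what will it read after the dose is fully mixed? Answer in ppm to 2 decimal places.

(a) 332 L; (b) 24.11 ppm

(a) Alkalinity to neutralize: (235 − 88) = 147 mg/L as CaCO₃ × 552,000 L = 81,140 g as CaCO₃.
(a) Equivalents of H⁺ required: 81,140 ÷ 50 g/eq = 1623 eq = 1623 mol HCl.
(a) Mass of HCl: 1623 × 36.5 = 59,240 g.
(a) Mass of 15.4% solution: 59,240 / 0.154 = 384,600 g.
(a) Volume: 384,600 g ÷ 1.16 g/mL = 331,600 mL.

(b) Volume: 812 m³ = 812,000 L.
(b) Mass of solution: 115 L × 1000 mL/L × 1.11 g/mL = 127,700 g.
(b) Available chlorine delivered: 127,700 g × 0.147 = 18,760 g as Cl₂.
(b) Concentration rise: 18,760 g / 812,000 L = 23.11 mg/L = 23.11 ppm.
(b) Final FC: 1.0 + 23.11 = 24.11 ppm.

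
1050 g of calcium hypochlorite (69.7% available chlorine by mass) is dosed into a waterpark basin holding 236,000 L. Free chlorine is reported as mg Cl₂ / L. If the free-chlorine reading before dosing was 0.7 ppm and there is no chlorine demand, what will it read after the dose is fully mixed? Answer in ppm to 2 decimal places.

3.80 ppm

Available chlorine delivered: 1050 g × 0.697 = 731.8 g as Cl₂.
Concentration rise: 731.8 g / 236,000 L = 3.101 mg/L = 3.10 ppm.
Final FC: 0.7 + 3.10 = 3.80 ppm.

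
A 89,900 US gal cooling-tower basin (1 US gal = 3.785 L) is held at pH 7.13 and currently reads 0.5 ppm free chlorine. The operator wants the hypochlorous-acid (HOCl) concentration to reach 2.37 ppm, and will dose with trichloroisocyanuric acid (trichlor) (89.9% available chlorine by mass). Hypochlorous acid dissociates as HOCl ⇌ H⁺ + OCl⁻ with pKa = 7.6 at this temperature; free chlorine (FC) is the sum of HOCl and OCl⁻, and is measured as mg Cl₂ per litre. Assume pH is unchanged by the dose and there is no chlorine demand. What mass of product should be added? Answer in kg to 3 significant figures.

1.01 kg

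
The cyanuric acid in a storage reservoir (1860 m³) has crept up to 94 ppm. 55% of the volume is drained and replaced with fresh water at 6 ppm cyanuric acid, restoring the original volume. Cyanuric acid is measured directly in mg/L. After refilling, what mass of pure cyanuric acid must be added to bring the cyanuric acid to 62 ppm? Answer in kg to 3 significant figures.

30.5 kg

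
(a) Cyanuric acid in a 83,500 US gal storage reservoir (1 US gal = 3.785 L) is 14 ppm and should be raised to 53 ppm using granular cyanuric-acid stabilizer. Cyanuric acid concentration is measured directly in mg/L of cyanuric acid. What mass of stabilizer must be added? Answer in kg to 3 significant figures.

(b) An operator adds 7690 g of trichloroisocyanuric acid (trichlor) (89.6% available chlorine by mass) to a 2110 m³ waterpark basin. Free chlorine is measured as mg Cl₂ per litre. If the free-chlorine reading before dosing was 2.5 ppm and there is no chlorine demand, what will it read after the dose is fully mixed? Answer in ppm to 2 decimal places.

(a) 12.3 kg; (b) 5.77 ppm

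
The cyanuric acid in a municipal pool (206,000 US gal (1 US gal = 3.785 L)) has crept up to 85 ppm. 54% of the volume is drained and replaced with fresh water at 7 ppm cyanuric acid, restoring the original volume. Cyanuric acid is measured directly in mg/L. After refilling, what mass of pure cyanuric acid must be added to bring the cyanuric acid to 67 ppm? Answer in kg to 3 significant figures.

18.8 kg

Volume: 206,000 US gal × 3.785 L/gal = 779,710 L.
After draining 54% and refilling: 85 × 0.46 + 7 × 0.54 = 42.88 ppm.
Deficit to target: 67 − 42.88 = 24.12 mg/L.
Mass: 24.12 mg/L × 779,710 L = 18,810 g cyanuric acid.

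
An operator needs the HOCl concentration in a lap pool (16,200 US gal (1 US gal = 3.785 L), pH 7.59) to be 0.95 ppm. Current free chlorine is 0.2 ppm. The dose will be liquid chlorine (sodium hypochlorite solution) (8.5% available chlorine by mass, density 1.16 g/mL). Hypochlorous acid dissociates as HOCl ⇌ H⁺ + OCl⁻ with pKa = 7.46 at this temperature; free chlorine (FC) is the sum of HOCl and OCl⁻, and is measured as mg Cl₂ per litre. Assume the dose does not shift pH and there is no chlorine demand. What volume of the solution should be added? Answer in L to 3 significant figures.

1.26 L

Volume: 16,200 US gal × 3.785 L/gal = 61,317 L.
[OCl⁻]/[HOCl] = 10^(pH − pKa) = 10^(7.59 − 7.46) = 1.349; fraction as HOCl = 1/(1 + 1.349) = 0.4257.
Free chlorine required for 0.95 ppm HOCl: 0.95 / 0.4257 = 2.232 ppm.
FC to add: 2.232 − 0.2 = 2.032 mg/L as Cl₂.
Cl₂ equivalent: 2.032 mg/L × 61,317 L = 124.6 g.
Product at 8.5% available Cl: 124.6 / 0.085 = 1465 g.
Volume: 1465 g ÷ 1.16 g/mL = 1263 mL.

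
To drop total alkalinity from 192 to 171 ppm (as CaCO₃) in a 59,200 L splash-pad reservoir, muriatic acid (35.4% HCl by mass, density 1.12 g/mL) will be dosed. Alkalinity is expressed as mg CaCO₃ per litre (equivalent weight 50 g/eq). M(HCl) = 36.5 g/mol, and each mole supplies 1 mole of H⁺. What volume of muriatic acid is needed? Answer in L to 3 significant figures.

2.29 L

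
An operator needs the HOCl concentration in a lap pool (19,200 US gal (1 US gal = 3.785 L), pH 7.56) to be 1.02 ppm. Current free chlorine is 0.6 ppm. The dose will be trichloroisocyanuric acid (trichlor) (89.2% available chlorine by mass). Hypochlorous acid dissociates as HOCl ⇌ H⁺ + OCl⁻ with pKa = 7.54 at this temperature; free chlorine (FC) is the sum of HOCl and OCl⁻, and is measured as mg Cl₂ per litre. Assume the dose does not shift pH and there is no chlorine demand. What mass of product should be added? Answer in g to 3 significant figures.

121 g

Volume: 19,200 US gal × 3.785 L/gal = 72,672 L.
[OCl⁻]/[HOCl] = 10^(pH − pKa) = 10^(7.56 − 7.54) = 1.047; fraction as HOCl = 1/(1 + 1.047) = 0.4885.
Free chlorine required for 1.02 ppm HOCl: 1.02 / 0.4885 = 2.088 ppm.
FC to add: 2.088 − 0.6 = 1.488 mg/L as Cl₂.
Cl₂ equivalent: 1.488 mg/L × 72,672 L = 108.1 g.
Product at 89.2% available Cl: 108.1 / 0.892 = 121.2 g.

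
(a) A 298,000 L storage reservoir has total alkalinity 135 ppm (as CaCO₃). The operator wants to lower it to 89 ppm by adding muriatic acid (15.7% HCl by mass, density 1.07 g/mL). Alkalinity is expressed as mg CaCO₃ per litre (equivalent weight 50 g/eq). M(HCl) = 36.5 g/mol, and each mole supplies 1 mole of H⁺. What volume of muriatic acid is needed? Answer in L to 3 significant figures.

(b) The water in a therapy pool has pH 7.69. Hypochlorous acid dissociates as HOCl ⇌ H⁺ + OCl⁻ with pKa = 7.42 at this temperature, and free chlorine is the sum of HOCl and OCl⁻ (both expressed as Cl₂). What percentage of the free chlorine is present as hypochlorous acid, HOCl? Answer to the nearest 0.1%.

(a) 59.6 L; (b) 34.9%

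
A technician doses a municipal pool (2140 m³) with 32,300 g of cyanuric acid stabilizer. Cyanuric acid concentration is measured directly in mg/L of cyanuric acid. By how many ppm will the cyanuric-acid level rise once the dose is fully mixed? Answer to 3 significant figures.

Volume: 2140 m³ = 2,140,000 L.
Rise: 32,300 g / 2,140,000 L × 1000 = 15.09 mg/L.

15.1 ppm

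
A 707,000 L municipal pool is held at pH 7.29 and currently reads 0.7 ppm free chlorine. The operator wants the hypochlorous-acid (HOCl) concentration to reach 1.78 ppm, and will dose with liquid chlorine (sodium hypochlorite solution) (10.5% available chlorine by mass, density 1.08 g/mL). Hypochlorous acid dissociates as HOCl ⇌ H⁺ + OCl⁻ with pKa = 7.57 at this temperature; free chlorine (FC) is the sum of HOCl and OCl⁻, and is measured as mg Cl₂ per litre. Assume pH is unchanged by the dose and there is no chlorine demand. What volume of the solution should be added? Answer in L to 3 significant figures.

12.6 L

[OCl⁻]/[HOCl] = 10^(pH − pKa) = 10^(7.29 − 7.57) = 0.5248; fraction as HOCl = 1/(1 + 0.5248) = 0.6558.
Free chlorine required for 1.78 ppm HOCl: 1.78 / 0.6558 = 2.714 ppm.
FC to add: 2.714 − 0.7 = 2.014 mg/L as Cl₂.
Cl₂ equivalent: 2.014 mg/L × 707,000 L = 1424 g.
Product at 10.5% available Cl: 1424 / 0.105 = 13,560 g.
Volume: 13,560 g ÷ 1.08 g/mL = 12,560 mL.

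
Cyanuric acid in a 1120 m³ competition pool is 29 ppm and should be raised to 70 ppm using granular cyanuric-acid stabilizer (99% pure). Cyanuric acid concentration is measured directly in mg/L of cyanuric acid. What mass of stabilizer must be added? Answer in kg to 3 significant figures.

46.4 kg

Volume: 1120 m³ = 1,120,000 L.
CYA to add: (70 − 29) = 41 mg/L × 1,120,000 L = 45,920 g cyanuric acid.
At 99% purity: 45,920 / 0.99 = 46,380 g product.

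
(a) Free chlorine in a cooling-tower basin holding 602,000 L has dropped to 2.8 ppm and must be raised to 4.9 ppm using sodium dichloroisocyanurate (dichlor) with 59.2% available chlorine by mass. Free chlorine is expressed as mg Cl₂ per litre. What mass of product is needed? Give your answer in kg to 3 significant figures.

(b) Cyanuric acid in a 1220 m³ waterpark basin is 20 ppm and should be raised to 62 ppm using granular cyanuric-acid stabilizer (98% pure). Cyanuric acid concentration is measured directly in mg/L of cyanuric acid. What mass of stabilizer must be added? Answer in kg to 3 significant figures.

(a) Chlorine deficit: 4.9 − 2.8 = 2.1 ppm = 2.1 mg/L as Cl₂.
(a) Cl₂ equivalent needed: 2.1 mg/L × 602,000 L = 1,264,000 mg = 1264 g.
(a) Product at 59.2% available chlorine: 1264 / 0.592 = 2135 g.

(b) Volume: 1220 m³ = 1,220,000 L.
(b) CYA to add: (62 − 20) = 42 mg/L × 1,220,000 L = 51,240 g cyanuric acid.
(b) At 98% purity: 51,240 / 0.98 = 52,290 g product.

(a) 2.14 kg; (b) 52.3 kg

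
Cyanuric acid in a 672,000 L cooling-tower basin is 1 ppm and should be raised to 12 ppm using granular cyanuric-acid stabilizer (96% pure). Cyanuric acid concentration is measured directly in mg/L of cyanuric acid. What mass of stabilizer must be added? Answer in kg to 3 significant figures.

7.70 kg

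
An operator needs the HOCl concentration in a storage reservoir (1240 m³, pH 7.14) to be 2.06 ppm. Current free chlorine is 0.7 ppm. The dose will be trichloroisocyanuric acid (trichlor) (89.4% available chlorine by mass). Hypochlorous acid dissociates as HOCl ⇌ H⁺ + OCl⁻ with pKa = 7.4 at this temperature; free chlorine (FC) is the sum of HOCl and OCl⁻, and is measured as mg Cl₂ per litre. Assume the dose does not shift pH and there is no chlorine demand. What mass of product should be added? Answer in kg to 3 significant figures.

3.46 kg

Volume: 1240 m³ = 1,240,000 L.
[OCl⁻]/[HOCl] = 10^(pH − pKa) = 10^(7.14 − 7.4) = 0.5495; fraction as HOCl = 1/(1 + 0.5495) = 0.6454.
Free chlorine required for 2.06 ppm HOCl: 2.06 / 0.6454 = 3.192 ppm.
FC to add: 3.192 − 0.7 = 2.492 mg/L as Cl₂.
Cl₂ equivalent: 2.492 mg/L × 1,240,000 L = 3090 g.
Product at 89.4% available Cl: 3090 / 0.894 = 3457 g.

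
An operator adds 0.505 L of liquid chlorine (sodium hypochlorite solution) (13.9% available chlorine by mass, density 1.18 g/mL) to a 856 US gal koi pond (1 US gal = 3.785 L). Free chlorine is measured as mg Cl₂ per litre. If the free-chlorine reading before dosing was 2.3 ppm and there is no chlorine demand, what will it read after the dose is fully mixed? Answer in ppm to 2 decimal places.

Volume: 856 US gal × 3.785 L/gal = 3,240 L.
Mass of solution: 0.505 L × 1000 mL/L × 1.18 g/mL = 595.9 g.
Available chlorine delivered: 595.9 g × 0.139 = 82.83 g as Cl₂.
Concentration rise: 82.83 g / 3,240 L = 25.57 mg/L = 25.57 ppm.
Final FC: 2.3 + 25.57 = 27.87 ppm.

27.87 ppm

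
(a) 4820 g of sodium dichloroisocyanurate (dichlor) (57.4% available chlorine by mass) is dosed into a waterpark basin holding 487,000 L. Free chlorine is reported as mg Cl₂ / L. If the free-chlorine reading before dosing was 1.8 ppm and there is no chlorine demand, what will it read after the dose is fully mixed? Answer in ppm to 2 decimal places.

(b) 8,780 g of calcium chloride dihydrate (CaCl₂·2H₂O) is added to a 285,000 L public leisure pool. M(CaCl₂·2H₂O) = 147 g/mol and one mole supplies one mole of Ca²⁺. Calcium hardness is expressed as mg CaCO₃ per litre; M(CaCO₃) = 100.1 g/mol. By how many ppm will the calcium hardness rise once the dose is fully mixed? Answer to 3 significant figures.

(a) Available chlorine delivered: 4820 g × 0.574 = 2767 g as Cl₂.
(a) Concentration rise: 2767 g / 487,000 L = 5.681 mg/L = 5.68 ppm.
(a) Final FC: 1.8 + 5.68 = 7.48 ppm.

(b) Moles of Ca²⁺: 8,780 g ÷ 147 g/mol = 59.73 mol.
(b) As CaCO₃: 59.73 mol × 100.1 g/mol = 5979 g.
(b) Rise: 5979 g / 285,000 L × 1000 = 20.98 mg/L.

(a) 7.48 ppm; (b) 21.0 ppm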